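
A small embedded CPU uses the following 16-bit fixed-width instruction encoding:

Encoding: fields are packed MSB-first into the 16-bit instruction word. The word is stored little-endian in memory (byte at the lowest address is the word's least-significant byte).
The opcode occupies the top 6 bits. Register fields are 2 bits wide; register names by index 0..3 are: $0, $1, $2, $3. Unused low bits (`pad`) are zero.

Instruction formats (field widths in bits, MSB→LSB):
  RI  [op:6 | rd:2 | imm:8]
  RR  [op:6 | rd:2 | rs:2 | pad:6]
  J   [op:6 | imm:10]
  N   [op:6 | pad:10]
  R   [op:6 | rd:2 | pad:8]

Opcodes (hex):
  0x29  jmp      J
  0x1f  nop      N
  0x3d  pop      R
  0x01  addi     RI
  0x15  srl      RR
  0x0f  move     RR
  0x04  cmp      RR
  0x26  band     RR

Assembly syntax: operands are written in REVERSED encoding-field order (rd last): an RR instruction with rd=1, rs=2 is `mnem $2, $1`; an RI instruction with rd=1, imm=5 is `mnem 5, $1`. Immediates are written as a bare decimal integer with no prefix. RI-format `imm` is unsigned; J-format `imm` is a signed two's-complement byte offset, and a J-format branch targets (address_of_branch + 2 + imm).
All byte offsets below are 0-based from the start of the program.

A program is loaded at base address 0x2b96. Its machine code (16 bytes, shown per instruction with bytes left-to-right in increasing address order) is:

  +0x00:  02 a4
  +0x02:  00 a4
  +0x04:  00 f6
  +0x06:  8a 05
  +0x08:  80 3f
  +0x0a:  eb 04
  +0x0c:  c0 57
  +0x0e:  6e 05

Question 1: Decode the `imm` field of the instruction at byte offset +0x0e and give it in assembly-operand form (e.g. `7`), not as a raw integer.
110

off 0x0e: read 6e 05 as little → 0x056e
  top 6b → 0x1 → addi [RI]
  rd: (w>>8)&0x3=0x1 → $1
  imm: (w>>0)&0xff=0x6e → 110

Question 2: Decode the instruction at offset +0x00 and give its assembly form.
jmp 2

+0x00: 02 a4 ⇒ word 0xa402 (little)
  opcode bits[15:10]=0x29: jmp/J
  imm@[9:0]=0x2 ⇒ 2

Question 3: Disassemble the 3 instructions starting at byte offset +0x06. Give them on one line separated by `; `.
+0x06: 8a 05 ⇒ word 0x058a (little)
  op=0x058a>>10=0x1 ⇒ addi (RI)
  [9:8] rd=1 = $1
  [7:0] imm=138 = 138
+0x08: 80 3f ⇒ word 0x3f80 (little)
  op=0x3f80>>10=0xf ⇒ move (RR)
  [9:8] rd=3 = $3
  [7:6] rs=2 = $2
+0x0a: eb 04 ⇒ word 0x04eb (little)
  op=0x04eb>>10=0x1 ⇒ addi (RI)
  [9:8] rd=0 = $0
  [7:0] imm=235 = 235

addi 138, $1; move $2, $3; addi 235, $0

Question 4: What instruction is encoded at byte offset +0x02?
jmp 0

off 0x02: read 00 a4 as little → 0xa400
  opcode bits[15:10]=0x29: jmp/J
  [9:0] imm=0 = 0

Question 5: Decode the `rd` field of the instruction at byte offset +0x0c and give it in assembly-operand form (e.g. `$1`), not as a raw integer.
$3

off 0x0c: read c0 57 as little → 0x57c0
  top 6b → 0x15 → srl [RR]
  rd@[9:8]=0x3 ⇒ $3
  rs@[7:6]=0x3 ⇒ $3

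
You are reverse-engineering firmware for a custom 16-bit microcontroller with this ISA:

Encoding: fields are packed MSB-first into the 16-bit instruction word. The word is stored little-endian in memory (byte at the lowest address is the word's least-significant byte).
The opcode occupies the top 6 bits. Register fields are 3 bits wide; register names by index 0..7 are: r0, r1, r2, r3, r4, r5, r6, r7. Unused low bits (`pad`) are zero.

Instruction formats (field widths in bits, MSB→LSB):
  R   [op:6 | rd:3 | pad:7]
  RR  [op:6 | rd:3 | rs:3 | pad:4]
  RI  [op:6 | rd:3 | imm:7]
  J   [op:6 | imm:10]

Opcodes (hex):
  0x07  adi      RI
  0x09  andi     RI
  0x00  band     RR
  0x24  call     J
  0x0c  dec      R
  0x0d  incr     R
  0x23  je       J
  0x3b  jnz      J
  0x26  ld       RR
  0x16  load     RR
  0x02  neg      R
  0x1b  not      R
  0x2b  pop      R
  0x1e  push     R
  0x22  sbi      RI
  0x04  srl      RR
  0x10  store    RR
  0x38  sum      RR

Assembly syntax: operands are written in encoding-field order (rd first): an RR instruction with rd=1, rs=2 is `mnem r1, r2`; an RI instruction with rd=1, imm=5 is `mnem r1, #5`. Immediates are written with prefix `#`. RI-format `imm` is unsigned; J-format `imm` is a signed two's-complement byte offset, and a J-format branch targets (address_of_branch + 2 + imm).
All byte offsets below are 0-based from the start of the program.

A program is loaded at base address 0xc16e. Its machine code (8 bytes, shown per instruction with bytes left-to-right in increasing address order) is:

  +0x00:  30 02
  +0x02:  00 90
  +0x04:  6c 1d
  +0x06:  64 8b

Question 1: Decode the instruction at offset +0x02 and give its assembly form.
call #0

@+02  little-endian(00 90) = 0x9000
  top 6b → 0x24 → call [J]
  imm: (w>>0)&0x3ff=0x0 → #0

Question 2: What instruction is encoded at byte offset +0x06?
+0x06: 64 8b ⇒ word 0x8b64 (little)
  top 6b → 0x22 → sbi [RI]
  rd@[9:7]=0x6 ⇒ r6
  imm@[6:0]=0x64 ⇒ #100

sbi r6, #100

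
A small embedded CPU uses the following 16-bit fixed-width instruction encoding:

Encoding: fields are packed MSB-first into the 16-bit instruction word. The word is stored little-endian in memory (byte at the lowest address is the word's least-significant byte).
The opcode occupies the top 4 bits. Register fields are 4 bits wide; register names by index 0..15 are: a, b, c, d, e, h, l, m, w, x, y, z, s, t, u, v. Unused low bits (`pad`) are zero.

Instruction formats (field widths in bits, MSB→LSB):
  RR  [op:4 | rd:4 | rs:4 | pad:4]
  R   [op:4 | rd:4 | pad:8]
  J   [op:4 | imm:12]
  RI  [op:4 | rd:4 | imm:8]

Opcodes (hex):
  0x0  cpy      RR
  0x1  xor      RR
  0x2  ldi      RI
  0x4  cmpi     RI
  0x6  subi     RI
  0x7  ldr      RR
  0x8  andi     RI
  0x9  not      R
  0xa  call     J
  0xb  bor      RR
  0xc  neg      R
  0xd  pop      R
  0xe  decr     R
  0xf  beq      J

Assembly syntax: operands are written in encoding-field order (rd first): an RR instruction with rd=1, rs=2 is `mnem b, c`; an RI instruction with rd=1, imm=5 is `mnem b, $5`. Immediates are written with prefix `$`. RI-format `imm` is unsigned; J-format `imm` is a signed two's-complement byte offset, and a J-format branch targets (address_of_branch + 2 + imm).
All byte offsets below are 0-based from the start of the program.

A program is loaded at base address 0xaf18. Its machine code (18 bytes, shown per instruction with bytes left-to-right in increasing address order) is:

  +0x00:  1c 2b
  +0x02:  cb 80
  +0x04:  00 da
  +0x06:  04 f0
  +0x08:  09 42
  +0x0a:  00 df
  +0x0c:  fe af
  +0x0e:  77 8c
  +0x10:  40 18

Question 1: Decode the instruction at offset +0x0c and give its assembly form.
[0c] fe af → 0xaffe
  op=0xaffe>>12=0xa ⇒ call (J)
  [11:0] imm=4094 (s12→-2) = $-2

call $-2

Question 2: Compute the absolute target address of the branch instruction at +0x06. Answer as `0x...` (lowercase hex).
0xaf24

@+06  little-endian(04 f0) = 0xf004
  op=0xf004>>12=0xf ⇒ beq (J)
  [11:0] imm=4 = $4
  target = base 0xaf18 + off 0x06 + 2 + imm 4 = 0xaf24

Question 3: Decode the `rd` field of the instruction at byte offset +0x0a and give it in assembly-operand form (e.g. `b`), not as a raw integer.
v

+0x0a: 00 df ⇒ word 0xdf00 (little)
  opcode bits[15:12]=0xd: pop/R
  rd@[11:8]=0xf ⇒ v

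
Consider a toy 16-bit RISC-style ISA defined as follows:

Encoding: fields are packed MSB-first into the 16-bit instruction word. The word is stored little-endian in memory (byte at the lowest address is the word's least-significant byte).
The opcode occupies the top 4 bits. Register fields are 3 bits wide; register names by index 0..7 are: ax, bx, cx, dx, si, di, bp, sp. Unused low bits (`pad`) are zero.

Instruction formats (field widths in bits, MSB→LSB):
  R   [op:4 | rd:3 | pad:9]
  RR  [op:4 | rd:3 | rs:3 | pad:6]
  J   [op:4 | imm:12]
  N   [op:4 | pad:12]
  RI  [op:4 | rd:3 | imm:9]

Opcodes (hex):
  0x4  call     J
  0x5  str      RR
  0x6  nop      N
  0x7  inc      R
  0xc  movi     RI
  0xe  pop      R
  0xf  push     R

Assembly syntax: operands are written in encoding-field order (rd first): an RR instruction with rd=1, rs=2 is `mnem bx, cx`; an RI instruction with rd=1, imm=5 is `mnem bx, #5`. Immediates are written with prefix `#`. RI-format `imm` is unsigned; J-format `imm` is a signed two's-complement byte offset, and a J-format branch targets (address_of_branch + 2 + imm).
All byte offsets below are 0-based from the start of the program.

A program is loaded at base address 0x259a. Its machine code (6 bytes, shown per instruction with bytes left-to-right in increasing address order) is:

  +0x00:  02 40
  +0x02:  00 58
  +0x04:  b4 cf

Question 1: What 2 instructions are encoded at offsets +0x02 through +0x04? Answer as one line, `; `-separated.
off 0x02: read 00 58 as little → 0x5800
  opcode bits[15:12]=0x5: str/RR
  [11:9] rd=4 = si
  [8:6] rs=0 = ax
off 0x04: read b4 cf as little → 0xcfb4
  opcode bits[15:12]=0xc: movi/RI
  [11:9] rd=7 = sp
  [8:0] imm=436 = #436

str si, ax; movi sp, #436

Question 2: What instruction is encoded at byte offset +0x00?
off 0x00: read 02 40 as little → 0x4002
  top 4b → 0x4 → call [J]
  imm@[11:0]=0x2 ⇒ #2

call #2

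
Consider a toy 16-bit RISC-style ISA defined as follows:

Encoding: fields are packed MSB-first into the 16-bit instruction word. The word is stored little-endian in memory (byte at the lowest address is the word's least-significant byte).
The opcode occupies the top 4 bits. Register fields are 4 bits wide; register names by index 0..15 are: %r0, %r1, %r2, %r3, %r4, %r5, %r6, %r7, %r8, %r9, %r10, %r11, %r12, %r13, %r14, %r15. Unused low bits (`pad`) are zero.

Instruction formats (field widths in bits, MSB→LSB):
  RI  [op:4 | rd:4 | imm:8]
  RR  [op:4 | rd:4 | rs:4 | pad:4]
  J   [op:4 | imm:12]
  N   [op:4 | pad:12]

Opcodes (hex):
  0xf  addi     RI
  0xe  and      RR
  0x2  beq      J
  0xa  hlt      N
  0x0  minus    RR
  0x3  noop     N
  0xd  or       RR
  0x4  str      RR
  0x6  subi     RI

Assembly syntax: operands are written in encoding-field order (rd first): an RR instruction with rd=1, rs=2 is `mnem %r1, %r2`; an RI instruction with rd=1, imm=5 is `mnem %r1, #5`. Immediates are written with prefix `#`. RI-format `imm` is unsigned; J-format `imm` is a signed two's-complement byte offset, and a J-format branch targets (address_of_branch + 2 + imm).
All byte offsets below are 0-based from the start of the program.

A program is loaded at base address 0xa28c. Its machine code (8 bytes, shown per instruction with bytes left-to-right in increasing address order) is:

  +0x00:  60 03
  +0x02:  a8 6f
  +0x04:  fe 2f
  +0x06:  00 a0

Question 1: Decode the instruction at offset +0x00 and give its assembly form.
minus %r3, %r6

[00] 60 03 → 0x0360
  opcode bits[15:12]=0x0: minus/RR
  [11:8] rd=3 = %r3
  [7:4] rs=6 = %r6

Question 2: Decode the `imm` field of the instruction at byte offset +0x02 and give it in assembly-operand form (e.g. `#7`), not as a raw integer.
#168

+0x02: a8 6f ⇒ word 0x6fa8 (little)
  op=0x6fa8>>12=0x6 ⇒ subi (RI)
  rd@[11:8]=0xf ⇒ %r15
  imm@[7:0]=0xa8 ⇒ #168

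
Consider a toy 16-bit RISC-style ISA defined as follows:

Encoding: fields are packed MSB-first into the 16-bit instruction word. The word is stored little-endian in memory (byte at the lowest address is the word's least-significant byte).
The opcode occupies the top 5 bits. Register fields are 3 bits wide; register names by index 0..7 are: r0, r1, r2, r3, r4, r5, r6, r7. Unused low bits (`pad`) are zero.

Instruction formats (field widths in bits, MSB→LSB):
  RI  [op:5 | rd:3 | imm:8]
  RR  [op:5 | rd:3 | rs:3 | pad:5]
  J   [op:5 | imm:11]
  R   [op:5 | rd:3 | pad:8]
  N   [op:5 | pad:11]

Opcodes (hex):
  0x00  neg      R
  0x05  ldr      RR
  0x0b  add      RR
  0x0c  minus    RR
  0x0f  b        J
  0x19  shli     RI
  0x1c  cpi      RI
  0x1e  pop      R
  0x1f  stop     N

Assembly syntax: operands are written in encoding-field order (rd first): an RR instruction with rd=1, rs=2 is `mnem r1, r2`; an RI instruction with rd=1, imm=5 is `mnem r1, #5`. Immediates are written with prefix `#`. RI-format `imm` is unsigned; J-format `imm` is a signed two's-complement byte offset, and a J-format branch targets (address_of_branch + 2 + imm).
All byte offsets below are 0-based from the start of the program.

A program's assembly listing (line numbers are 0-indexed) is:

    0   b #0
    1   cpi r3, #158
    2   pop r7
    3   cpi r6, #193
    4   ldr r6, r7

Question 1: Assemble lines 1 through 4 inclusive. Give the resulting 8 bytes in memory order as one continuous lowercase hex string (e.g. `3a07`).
L1: cpi op=0x1c:5|rd=3:3|imm=158:8 ⇒ 0xe39e ⇒ little 9e e3
L2: pop op=0x1e:5|rd=7:3|pad=0:8 ⇒ 0xf700 ⇒ little 00 f7
L3: cpi op=0x1c:5|rd=6:3|imm=193:8 ⇒ 0xe6c1 ⇒ little c1 e6
L4: ldr op=0x5:5|rd=6:3|rs=7:3|pad=0:5 ⇒ 0x2ee0 ⇒ little e0 2e

9ee300f7c1e6e02e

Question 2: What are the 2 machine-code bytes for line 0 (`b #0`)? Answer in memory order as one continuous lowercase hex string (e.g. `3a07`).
line 0 (b): pack op=0xf:5|imm=0:11 = 0x7800; little→ 00 78

0078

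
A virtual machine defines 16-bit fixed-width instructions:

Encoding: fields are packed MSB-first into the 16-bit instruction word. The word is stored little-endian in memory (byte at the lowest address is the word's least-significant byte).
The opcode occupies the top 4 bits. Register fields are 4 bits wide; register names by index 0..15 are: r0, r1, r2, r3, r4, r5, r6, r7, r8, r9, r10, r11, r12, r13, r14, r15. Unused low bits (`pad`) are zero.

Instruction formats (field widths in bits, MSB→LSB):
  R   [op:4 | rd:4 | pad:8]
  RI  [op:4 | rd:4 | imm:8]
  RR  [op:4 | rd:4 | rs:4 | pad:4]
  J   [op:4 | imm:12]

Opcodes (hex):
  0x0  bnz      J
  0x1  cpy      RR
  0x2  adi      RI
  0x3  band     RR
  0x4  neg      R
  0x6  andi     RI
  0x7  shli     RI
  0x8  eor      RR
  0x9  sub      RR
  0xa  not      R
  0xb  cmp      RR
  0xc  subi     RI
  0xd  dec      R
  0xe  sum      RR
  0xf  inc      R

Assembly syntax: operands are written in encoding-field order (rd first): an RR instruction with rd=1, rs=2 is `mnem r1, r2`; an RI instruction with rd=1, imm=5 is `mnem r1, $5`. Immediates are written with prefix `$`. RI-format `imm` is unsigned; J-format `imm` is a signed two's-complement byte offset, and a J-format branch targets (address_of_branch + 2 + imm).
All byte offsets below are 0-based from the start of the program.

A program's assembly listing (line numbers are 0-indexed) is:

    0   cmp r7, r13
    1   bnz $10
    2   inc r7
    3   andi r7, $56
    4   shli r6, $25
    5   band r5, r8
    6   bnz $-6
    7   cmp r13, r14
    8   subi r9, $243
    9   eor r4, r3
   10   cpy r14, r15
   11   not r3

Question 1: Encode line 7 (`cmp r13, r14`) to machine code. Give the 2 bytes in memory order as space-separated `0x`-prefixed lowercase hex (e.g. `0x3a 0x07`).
L7: cmp op=0xb:4|rd=13:4|rs=14:4|pad=0:4 ⇒ 0xbde0 ⇒ little e0 bd

0xe0 0xbd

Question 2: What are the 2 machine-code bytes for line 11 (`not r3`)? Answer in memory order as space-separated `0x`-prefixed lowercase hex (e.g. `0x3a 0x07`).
11. not fields op=0xa:4|rd=3:4|pad=0:8 → word a300h → 00 a3

0x00 0xa3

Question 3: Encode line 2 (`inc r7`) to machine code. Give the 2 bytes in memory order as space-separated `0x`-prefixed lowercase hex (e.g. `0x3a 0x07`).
0x00 0xf7

line 2 (inc): pack op=0xf:4|rd=7:4|pad=0:8 = 0xf700; little→ 00 f7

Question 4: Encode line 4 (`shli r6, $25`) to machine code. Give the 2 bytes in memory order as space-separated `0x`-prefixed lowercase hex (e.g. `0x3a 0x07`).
4. shli fields op=0x7:4|rd=6:4|imm=25:8 → word 7619h → 19 76

0x19 0x76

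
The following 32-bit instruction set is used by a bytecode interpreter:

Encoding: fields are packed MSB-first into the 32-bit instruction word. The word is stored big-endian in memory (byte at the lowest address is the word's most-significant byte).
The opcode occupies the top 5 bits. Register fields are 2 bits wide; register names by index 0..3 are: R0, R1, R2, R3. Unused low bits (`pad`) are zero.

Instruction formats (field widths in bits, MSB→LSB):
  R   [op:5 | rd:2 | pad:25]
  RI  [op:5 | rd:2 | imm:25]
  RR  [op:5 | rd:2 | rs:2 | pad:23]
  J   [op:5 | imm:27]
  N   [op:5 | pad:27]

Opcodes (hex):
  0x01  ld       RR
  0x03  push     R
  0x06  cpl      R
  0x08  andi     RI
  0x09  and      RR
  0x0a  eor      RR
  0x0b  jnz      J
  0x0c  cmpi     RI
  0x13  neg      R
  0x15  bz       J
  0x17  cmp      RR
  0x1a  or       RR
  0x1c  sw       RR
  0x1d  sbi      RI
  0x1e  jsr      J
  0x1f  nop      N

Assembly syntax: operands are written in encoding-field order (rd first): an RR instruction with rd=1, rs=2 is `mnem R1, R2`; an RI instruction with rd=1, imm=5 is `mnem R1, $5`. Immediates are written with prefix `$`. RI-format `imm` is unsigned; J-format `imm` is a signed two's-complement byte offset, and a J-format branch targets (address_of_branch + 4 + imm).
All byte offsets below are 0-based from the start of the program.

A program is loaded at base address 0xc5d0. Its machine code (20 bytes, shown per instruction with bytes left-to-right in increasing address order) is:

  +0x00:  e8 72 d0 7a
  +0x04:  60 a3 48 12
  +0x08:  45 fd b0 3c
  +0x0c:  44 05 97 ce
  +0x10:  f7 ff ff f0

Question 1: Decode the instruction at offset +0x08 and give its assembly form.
off 0x08: read 45 fd b0 3c as big → 0x45fdb03c
  op=0x45fdb03c>>27=0x8 ⇒ andi (RI)
  rd@[26:25]=0x2 ⇒ R2
  imm@[24:0]=0x1fdb03c ⇒ $33402940

andi R2, $33402940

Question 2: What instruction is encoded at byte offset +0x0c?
+0x0c: 44 05 97 ce ⇒ word 0x440597ce (big)
  opcode bits[31:27]=0x8: andi/RI
  rd@[26:25]=0x2 ⇒ R2
  imm@[24:0]=0x597ce ⇒ $366542

andi R2, $366542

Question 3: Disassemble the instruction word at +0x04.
off 0x04: read 60 a3 48 12 as big → 0x60a34812
  opcode bits[31:27]=0xc: cmpi/RI
  [26:25] rd=0 = R0
  [24:0] imm=10700818 = $10700818

cmpi R0, $10700818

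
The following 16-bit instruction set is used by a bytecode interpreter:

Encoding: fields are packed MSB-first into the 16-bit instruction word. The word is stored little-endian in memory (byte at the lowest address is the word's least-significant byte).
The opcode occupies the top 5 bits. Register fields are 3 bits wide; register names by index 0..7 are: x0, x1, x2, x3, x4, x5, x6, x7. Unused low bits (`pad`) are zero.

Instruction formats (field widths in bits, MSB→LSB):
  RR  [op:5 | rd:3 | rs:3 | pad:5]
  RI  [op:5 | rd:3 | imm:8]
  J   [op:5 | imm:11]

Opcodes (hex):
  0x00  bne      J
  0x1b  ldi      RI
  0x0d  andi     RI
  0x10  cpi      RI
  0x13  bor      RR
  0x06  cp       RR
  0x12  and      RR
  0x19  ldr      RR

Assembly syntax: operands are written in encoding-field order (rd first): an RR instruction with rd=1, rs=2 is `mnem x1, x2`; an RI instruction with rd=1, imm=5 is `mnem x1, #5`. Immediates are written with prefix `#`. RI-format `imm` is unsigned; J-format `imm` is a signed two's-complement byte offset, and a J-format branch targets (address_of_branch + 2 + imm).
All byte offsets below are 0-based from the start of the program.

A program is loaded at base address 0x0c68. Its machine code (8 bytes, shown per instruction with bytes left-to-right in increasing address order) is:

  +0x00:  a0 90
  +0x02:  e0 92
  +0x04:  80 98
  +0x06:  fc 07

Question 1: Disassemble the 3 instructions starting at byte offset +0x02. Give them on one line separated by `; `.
and x2, x7; bor x0, x4; bne #-4

[02] e0 92 → 0x92e0
  opcode bits[15:11]=0x12: and/RR
  rd: (w>>8)&0x7=0x2 → x2
  rs: (w>>5)&0x7=0x7 → x7
[04] 80 98 → 0x9880
  opcode bits[15:11]=0x13: bor/RR
  rd: (w>>8)&0x7=0x0 → x0
  rs: (w>>5)&0x7=0x4 → x4
[06] fc 07 → 0x07fc
  opcode bits[15:11]=0x0: bne/J
  imm: (w>>0)&0x7ff=0x7fc (s11→-4) → #-4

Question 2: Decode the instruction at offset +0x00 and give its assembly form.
and x0, x5

+0x00: a0 90 ⇒ word 0x90a0 (little)
  top 5b → 0x12 → and [RR]
  rd@[10:8]=0x0 ⇒ x0
  rs@[7:5]=0x5 ⇒ x5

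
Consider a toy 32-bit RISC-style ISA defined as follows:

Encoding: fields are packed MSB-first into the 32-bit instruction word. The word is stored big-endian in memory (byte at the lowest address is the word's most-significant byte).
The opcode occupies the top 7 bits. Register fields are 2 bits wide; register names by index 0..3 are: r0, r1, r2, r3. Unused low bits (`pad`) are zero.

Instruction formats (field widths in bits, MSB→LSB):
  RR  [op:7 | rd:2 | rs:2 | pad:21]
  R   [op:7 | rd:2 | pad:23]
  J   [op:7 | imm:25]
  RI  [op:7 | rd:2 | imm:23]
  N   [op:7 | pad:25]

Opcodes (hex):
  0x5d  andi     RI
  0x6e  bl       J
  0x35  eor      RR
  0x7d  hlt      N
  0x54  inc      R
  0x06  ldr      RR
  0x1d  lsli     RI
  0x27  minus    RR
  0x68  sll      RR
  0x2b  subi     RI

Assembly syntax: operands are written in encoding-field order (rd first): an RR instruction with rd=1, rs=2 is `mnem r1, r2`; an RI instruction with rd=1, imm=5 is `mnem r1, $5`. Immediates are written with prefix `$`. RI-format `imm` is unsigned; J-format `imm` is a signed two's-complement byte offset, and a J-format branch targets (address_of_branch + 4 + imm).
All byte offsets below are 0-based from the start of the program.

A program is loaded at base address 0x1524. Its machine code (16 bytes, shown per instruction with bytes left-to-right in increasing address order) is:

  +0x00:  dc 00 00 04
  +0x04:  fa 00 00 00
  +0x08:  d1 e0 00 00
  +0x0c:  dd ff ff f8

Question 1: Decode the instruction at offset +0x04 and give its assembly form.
off 0x04: read fa 00 00 00 as big → 0xfa000000
  op=0xfa000000>>25=0x7d ⇒ hlt (N)

hlt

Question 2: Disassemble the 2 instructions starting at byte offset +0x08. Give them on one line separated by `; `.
sll r3, r3; bl $-8

+0x08: d1 e0 00 00 ⇒ word 0xd1e00000 (big)
  op=0xd1e00000>>25=0x68 ⇒ sll (RR)
  [24:23] rd=3 = r3
  [22:21] rs=3 = r3
+0x0c: dd ff ff f8 ⇒ word 0xddfffff8 (big)
  op=0xddfffff8>>25=0x6e ⇒ bl (J)
  [24:0] imm=33554424 (s25→-8) = $-8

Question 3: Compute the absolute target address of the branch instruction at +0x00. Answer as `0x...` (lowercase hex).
0x152c

off 0x00: read dc 00 00 04 as big → 0xdc000004
  top 7b → 0x6e → bl [J]
  [24:0] imm=4 = $4
  target = base 0x1524 + off 0x00 + 4 + imm 4 = 0x152c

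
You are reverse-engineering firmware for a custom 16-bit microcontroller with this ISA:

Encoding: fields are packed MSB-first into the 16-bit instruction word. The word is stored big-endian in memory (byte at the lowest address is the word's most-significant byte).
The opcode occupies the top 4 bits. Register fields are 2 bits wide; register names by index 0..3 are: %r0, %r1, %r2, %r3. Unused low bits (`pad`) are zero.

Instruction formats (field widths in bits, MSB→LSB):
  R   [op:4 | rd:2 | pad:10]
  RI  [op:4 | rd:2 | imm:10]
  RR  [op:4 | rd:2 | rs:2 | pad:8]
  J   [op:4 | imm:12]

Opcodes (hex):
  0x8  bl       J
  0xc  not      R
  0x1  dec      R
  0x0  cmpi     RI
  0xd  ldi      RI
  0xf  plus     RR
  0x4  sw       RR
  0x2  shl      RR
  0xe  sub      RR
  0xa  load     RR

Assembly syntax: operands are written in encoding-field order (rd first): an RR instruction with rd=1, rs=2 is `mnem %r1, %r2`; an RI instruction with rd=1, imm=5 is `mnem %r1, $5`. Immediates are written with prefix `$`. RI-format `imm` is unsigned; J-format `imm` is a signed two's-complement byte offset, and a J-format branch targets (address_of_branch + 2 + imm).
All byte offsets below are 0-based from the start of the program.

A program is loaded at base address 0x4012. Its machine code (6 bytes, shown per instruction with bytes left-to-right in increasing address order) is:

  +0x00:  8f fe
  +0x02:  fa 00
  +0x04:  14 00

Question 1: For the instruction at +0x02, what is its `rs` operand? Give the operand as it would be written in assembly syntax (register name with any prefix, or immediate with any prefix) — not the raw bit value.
%r2

off 0x02: read fa 00 as big → 0xfa00
  top 4b → 0xf → plus [RR]
  [11:10] rd=2 = %r2
  [9:8] rs=2 = %r2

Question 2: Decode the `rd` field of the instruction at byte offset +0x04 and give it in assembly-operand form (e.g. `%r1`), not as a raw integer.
%r1

+0x04: 14 00 ⇒ word 0x1400 (big)
  op=0x1400>>12=0x1 ⇒ dec (R)
  [11:10] rd=1 = %r1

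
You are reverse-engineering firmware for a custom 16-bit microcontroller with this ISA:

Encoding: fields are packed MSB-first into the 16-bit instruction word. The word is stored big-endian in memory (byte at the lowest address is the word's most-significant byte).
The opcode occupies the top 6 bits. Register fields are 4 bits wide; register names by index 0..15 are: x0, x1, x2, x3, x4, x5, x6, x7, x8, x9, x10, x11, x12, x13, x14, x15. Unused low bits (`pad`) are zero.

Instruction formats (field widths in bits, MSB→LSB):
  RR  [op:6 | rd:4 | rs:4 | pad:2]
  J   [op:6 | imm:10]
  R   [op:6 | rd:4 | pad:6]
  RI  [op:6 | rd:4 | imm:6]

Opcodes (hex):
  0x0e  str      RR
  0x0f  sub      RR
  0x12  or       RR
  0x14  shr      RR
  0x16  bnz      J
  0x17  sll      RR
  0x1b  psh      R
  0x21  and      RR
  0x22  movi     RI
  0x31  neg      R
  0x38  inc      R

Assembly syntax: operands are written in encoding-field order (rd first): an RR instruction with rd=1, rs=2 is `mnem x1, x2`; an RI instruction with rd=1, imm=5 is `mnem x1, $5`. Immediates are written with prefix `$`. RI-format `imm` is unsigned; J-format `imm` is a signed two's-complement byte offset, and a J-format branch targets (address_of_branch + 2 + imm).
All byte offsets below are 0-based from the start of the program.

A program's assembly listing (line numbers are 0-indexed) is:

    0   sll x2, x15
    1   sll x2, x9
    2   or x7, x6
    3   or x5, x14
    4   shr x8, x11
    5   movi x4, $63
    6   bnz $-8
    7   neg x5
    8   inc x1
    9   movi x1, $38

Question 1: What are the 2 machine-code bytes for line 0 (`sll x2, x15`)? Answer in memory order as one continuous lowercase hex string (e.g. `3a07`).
line 0 (sll): pack op=0x17:6|rd=2:4|rs=15:4|pad=0:2 = 0x5cbc; big→ 5c bc

5cbc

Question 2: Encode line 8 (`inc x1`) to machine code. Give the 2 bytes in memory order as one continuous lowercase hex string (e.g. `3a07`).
e040

8. inc fields op=0x38:6|rd=1:4|pad=0:6 → word e040h → e0 40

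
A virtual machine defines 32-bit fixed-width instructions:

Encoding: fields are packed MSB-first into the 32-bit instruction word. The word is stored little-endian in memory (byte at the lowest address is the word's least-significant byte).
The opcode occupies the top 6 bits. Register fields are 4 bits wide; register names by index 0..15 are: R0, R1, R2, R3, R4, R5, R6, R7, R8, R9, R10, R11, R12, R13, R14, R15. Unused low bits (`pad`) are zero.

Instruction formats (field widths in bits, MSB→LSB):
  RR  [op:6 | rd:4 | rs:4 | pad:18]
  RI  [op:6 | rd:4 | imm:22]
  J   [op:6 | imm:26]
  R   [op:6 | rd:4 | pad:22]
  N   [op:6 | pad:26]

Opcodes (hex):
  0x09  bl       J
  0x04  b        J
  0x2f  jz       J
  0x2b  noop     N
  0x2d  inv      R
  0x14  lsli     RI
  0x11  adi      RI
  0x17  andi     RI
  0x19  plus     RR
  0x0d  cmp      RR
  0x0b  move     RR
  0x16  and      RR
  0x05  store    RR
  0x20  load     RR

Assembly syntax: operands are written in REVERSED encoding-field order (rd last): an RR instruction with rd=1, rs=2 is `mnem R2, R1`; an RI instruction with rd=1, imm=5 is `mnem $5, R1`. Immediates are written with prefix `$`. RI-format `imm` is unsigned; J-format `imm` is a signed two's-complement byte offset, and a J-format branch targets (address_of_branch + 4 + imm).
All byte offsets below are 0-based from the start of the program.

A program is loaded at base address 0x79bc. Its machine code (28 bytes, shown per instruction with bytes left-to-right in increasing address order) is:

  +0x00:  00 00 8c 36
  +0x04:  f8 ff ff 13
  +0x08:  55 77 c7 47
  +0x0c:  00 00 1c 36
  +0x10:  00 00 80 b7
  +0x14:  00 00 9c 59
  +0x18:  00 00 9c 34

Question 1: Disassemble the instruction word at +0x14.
off 0x14: read 00 00 9c 59 as little → 0x599c0000
  opcode bits[31:26]=0x16: and/RR
  [25:22] rd=6 = R6
  [21:18] rs=7 = R7

and R7, R6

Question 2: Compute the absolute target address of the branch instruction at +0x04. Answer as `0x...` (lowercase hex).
@+04  little-endian(f8 ff ff 13) = 0x13fffff8
  top 6b → 0x4 → b [J]
  [25:0] imm=67108856 (s26→-8) = $-8
  target = base 0x79bc + off 0x04 + 4 + imm -8 = 0x79bc

0x79bc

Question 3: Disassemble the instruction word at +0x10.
inv R14

off 0x10: read 00 00 80 b7 as little → 0xb7800000
  opcode bits[31:26]=0x2d: inv/R
  rd: (w>>22)&0xf=0xe → R14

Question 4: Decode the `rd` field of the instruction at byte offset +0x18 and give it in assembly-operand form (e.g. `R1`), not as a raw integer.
R2

@+18  little-endian(00 00 9c 34) = 0x349c0000
  top 6b → 0xd → cmp [RR]
  rd: (w>>22)&0xf=0x2 → R2
  rs: (w>>18)&0xf=0x7 → R7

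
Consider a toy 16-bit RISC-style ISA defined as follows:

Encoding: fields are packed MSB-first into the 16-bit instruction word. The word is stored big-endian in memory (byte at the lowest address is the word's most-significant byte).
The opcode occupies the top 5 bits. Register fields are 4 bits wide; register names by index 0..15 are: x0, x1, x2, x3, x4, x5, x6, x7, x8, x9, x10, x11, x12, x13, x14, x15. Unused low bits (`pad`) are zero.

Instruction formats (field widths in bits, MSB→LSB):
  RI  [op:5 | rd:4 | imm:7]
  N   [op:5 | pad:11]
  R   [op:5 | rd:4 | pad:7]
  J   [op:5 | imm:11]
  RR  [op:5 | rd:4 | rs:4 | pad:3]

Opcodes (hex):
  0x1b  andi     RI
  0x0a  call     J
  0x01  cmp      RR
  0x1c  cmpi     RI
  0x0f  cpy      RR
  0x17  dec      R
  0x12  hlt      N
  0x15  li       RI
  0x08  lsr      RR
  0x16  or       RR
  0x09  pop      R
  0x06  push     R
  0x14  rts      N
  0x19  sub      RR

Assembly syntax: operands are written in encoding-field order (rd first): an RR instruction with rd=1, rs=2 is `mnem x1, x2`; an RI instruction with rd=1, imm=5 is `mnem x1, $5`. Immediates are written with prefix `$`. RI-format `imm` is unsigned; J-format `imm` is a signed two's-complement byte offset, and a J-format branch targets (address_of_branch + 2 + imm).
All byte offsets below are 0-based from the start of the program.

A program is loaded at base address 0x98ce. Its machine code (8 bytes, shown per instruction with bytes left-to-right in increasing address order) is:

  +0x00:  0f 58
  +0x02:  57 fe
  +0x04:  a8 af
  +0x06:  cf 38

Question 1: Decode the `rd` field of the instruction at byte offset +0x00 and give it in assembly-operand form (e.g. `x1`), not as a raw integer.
x14

+0x00: 0f 58 ⇒ word 0x0f58 (big)
  op=0x0f58>>11=0x1 ⇒ cmp (RR)
  rd@[10:7]=0xe ⇒ x14
  rs@[6:3]=0xb ⇒ x11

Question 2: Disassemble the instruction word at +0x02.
call $-2

[02] 57 fe → 0x57fe
  top 5b → 0xa → call [J]
  imm@[10:0]=0x7fe (s11→-2) ⇒ $-2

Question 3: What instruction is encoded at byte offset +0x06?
sub x14, x7

+0x06: cf 38 ⇒ word 0xcf38 (big)
  top 5b → 0x19 → sub [RR]
  rd: (w>>7)&0xf=0xe → x14
  rs: (w>>3)&0xf=0x7 → x7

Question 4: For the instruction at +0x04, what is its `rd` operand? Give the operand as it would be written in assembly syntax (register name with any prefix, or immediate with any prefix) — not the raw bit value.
+0x04: a8 af ⇒ word 0xa8af (big)
  opcode bits[15:11]=0x15: li/RI
  rd@[10:7]=0x1 ⇒ x1
  imm@[6:0]=0x2f ⇒ $47

x1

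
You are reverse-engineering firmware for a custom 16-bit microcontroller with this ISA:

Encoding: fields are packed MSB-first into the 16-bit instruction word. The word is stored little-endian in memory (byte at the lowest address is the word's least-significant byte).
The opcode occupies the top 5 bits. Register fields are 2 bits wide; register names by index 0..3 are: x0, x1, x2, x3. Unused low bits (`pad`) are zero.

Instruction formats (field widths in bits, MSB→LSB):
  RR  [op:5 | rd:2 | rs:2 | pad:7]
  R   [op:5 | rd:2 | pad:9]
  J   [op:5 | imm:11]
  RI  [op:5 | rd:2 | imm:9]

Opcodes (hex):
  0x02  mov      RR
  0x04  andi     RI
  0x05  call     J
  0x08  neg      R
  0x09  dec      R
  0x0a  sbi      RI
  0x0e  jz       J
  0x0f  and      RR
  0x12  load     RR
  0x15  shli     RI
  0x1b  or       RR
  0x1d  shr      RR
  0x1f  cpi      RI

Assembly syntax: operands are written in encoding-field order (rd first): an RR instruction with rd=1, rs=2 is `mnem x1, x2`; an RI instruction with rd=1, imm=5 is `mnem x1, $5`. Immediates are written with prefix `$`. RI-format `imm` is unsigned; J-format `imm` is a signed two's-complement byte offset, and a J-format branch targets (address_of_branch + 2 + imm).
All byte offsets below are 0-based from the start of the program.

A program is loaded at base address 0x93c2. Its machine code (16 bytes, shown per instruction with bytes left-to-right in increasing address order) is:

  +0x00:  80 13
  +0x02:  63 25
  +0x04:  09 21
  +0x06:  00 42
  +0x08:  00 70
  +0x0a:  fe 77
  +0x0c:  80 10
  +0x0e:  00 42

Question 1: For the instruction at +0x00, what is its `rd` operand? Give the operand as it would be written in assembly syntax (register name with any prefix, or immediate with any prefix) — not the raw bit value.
x1

[00] 80 13 → 0x1380
  top 5b → 0x2 → mov [RR]
  [10:9] rd=1 = x1
  [8:7] rs=3 = x3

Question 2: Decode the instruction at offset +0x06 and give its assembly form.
+0x06: 00 42 ⇒ word 0x4200 (little)
  top 5b → 0x8 → neg [R]
  rd: (w>>9)&0x3=0x1 → x1

neg x1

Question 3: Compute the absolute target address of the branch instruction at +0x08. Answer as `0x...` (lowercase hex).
0x93cc

[08] 00 70 → 0x7000
  top 5b → 0xe → jz [J]
  imm: (w>>0)&0x7ff=0x0 → $0
  target = base 0x93c2 + off 0x08 + 2 + imm 0 = 0x93cc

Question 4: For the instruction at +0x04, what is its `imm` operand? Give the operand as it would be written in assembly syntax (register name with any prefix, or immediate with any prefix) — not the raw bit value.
$265

off 0x04: read 09 21 as little → 0x2109
  opcode bits[15:11]=0x4: andi/RI
  rd: (w>>9)&0x3=0x0 → x0
  imm: (w>>0)&0x1ff=0x109 → $265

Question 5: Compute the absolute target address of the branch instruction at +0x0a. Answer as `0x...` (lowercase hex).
[0a] fe 77 → 0x77fe
  top 5b → 0xe → jz [J]
  imm@[10:0]=0x7fe (s11→-2) ⇒ $-2
  target = base 0x93c2 + off 0x0a + 2 + imm -2 = 0x93cc

0x93cc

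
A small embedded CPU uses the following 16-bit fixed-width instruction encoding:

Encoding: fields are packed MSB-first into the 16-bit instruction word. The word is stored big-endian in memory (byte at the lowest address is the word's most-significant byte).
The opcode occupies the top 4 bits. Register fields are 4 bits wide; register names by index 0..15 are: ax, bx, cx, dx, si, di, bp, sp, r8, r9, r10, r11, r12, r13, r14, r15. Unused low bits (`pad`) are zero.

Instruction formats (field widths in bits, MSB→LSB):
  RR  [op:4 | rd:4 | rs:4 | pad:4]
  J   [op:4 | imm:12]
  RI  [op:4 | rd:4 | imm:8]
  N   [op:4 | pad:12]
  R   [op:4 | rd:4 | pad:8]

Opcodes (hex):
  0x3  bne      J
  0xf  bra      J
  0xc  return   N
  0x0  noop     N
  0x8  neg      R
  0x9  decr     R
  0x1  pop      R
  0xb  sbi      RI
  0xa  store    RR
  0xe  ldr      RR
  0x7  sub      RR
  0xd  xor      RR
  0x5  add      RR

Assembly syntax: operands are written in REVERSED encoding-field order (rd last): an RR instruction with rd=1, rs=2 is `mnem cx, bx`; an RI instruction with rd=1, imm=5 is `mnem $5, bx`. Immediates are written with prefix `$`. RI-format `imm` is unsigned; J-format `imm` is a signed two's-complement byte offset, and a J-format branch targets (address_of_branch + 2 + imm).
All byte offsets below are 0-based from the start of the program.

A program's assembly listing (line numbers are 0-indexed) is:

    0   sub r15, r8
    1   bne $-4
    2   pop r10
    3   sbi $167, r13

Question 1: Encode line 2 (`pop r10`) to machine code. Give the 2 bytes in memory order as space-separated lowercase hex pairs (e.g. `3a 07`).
L2: pop op=0x1:4|rd=10:4|pad=0:8 ⇒ 0x1a00 ⇒ big 1a 00

1a 00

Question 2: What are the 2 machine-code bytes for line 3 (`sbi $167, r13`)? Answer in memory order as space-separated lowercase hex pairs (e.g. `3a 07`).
bd a7

L3: sbi op=0xb:4|rd=13:4|imm=167:8 ⇒ 0xbda7 ⇒ big bd a7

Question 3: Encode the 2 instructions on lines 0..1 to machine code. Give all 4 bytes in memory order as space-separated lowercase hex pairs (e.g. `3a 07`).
78 f0 3f fc

line 0 (sub): pack op=0x7:4|rd=8:4|rs=15:4|pad=0:4 = 0x78f0; big→ 78 f0
line 1 (bne): pack op=0x3:4|imm=-4:12 = 0x3ffc; big→ 3f fc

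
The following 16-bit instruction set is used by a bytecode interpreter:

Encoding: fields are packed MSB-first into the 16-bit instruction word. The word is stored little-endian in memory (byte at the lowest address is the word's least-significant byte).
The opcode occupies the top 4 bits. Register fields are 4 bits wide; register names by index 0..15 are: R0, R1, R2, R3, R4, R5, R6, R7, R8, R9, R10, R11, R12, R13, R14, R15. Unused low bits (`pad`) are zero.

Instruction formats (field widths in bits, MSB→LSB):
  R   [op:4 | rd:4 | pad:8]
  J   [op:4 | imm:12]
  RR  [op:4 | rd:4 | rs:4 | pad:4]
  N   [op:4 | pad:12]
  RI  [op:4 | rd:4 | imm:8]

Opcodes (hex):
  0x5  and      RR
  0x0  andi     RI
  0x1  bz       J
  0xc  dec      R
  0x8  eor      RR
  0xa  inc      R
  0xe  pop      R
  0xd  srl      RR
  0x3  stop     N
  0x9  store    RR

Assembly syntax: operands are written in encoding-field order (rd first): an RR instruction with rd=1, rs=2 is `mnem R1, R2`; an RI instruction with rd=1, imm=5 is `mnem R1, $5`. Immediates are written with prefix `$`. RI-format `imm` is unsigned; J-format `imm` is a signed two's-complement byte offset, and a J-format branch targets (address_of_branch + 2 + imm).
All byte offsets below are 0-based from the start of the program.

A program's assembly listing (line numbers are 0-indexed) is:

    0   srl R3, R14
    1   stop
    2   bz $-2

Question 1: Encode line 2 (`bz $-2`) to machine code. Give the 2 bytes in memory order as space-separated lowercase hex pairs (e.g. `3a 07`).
fe 1f

line 2 (bz): pack op=0x1:4|imm=-2:12 = 0x1ffe; little→ fe 1f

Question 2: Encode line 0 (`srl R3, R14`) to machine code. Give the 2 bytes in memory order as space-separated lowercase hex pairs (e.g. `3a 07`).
L0: srl op=0xd:4|rd=3:4|rs=14:4|pad=0:4 ⇒ 0xd3e0 ⇒ little e0 d3

e0 d3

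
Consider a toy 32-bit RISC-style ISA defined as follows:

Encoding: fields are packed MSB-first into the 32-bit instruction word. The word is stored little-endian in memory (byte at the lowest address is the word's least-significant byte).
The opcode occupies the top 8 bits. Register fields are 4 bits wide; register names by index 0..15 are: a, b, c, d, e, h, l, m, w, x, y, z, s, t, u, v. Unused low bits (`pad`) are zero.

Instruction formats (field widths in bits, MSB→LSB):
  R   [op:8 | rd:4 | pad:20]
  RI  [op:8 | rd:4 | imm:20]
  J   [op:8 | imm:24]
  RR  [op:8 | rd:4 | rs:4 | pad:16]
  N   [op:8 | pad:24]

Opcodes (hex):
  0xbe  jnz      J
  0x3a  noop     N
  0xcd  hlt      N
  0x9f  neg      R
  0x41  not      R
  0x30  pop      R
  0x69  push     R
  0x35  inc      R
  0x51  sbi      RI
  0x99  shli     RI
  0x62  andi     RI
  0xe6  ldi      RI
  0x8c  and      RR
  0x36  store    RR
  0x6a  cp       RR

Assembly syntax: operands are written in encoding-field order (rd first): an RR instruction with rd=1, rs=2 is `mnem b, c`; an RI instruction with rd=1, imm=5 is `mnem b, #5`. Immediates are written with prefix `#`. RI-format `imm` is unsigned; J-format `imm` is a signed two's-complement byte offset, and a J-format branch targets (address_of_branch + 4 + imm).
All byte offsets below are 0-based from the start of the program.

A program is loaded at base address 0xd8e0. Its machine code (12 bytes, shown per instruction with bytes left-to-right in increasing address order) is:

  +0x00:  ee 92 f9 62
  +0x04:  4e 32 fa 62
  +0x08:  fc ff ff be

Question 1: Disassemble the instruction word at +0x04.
andi v, #668238

+0x04: 4e 32 fa 62 ⇒ word 0x62fa324e (little)
  op=0x62fa324e>>24=0x62 ⇒ andi (RI)
  rd: (w>>20)&0xf=0xf → v
  imm: (w>>0)&0xfffff=0xa324e → #668238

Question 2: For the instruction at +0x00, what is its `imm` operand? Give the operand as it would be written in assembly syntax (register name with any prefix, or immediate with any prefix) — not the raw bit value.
#627438

[00] ee 92 f9 62 → 0x62f992ee
  top 8b → 0x62 → andi [RI]
  rd@[23:20]=0xf ⇒ v
  imm@[19:0]=0x992ee ⇒ #627438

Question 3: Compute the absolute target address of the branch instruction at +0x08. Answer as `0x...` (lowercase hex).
0xd8e8

[08] fc ff ff be → 0xbefffffc
  top 8b → 0xbe → jnz [J]
  imm@[23:0]=0xfffffc (s24→-4) ⇒ #-4
  target = base 0xd8e0 + off 0x08 + 4 + imm -4 = 0xd8e8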